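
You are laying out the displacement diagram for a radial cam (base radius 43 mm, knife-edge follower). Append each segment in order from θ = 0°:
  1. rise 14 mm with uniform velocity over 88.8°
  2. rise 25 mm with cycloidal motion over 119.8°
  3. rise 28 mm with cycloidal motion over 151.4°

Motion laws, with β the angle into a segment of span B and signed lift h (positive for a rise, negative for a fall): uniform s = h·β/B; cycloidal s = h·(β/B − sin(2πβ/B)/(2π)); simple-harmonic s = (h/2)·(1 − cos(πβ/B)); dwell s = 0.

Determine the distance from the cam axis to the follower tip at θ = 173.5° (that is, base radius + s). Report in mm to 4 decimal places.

seg 1 [0°–88.8°] uniform, h=14: full span → s += 14 → s = 14.0000
seg 2 [88.8°–208.6°] cycloidal, h=25: θ=173.5° here. β=84.7, B=119.8. 25·(0.7070 − sin(2π·0.7070)/(2π)) = 21.5099 → s = 35.5099
radial distance = base radius + s = 43 + 35.5099 = 78.5099

78.5099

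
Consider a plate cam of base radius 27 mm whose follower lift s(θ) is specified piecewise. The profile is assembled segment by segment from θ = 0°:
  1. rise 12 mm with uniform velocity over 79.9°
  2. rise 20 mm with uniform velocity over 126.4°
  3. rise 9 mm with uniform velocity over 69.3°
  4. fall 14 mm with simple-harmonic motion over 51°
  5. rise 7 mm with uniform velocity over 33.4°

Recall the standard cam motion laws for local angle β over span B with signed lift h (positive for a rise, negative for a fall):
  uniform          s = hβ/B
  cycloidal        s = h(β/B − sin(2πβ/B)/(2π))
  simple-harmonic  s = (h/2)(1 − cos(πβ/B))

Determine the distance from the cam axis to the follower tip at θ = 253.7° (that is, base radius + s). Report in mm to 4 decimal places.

seg 1 [0°–79.9°] uniform, h=12: full span → s += 12 → s = 12.0000
seg 2 [79.9°–206.3°] uniform, h=20: full span → s += 20 → s = 32.0000
seg 3 [206.3°–275.6°] uniform, h=9: θ=253.7° here. β=47.4, B=69.3. 9·47.4/69.3 = 6.1558 → s = 38.1558
radial distance = base radius + s = 27 + 38.1558 = 65.1558

65.1558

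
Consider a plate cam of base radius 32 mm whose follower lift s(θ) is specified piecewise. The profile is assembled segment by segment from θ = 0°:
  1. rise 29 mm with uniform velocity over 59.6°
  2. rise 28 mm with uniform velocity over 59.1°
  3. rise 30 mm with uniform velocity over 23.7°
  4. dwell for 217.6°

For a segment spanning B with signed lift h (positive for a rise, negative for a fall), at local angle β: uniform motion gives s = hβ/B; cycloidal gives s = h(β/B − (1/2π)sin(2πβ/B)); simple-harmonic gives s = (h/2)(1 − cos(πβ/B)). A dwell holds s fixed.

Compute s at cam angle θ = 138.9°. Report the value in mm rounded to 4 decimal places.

seg 1 [0°–59.6°] uniform, h=29: full span → s += 29 → s = 29.0000
seg 2 [59.6°–118.7°] uniform, h=28: full span → s += 28 → s = 57.0000
seg 3 [118.7°–142.4°] uniform, h=30: θ=138.9° here. β=20.2, B=23.7. 30·20.2/23.7 = 25.5696 → s = 82.5696

82.5696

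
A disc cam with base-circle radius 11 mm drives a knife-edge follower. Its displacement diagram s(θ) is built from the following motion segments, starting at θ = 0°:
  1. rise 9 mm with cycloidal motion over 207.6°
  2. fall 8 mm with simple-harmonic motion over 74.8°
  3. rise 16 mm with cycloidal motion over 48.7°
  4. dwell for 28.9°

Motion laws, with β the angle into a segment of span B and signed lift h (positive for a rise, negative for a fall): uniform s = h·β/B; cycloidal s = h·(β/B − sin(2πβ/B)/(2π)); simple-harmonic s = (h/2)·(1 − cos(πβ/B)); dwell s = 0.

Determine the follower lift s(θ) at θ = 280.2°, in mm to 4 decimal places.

seg 1 [0°–207.6°] cycloidal, h=9: full span → s += 9 → s = 9.0000
seg 2 [207.6°–282.4°] simple-harmonic, h=-8: θ=280.2° here. β=72.6, B=74.8. -8/2·(1 − cos(π·0.9706)) = -7.9829 → s = 1.0171

1.0171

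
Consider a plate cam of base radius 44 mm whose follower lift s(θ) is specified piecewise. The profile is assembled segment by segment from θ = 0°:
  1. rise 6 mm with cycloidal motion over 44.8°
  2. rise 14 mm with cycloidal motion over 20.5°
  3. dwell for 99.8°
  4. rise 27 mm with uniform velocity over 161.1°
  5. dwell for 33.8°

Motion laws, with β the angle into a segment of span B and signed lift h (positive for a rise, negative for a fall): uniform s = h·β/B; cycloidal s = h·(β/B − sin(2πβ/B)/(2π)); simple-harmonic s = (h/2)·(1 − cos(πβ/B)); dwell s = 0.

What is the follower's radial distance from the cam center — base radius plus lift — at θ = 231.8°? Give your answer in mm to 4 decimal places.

seg 1 [0°–44.8°] cycloidal, h=6: full span → s += 6 → s = 6.0000
seg 2 [44.8°–65.3°] cycloidal, h=14: full span → s += 14 → s = 20.0000
seg 3 [65.3°–165.1°] dwell: s stays 20.0000
seg 4 [165.1°–326.2°] uniform, h=27: θ=231.8° here. β=66.7, B=161.1. 27·66.7/161.1 = 11.1788 → s = 31.1788
radial distance = base radius + s = 44 + 31.1788 = 75.1788

75.1788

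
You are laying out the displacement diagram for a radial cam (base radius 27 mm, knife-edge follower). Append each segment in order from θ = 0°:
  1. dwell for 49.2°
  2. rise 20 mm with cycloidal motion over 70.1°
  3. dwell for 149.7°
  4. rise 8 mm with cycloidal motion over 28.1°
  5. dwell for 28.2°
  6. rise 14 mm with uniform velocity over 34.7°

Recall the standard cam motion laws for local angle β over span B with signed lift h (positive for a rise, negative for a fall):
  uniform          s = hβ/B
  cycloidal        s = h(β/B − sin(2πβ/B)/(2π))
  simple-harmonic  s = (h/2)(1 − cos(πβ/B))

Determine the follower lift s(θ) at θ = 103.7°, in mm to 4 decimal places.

seg 1 [0°–49.2°] dwell: s stays 0.0000
seg 2 [49.2°–119.3°] cycloidal, h=20: θ=103.7° here. β=54.5, B=70.1. 20·(0.7775 − sin(2π·0.7775)/(2π)) = 18.6851 → s = 18.6851

18.6851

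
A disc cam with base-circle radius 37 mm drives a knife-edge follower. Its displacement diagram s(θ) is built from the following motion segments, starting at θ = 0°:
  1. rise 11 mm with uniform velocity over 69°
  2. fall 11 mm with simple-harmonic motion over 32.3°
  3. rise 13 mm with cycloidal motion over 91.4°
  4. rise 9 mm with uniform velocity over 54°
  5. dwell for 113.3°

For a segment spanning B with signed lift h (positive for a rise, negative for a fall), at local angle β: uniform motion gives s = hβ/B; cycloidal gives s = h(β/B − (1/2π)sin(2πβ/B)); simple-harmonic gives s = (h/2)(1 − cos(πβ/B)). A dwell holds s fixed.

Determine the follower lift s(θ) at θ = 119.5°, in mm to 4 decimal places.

seg 1 [0°–69°] uniform, h=11: full span → s += 11 → s = 11.0000
seg 2 [69°–101.3°] simple-harmonic, h=-11: full span → s += -11 → s = 0.0000
seg 3 [101.3°–192.7°] cycloidal, h=13: θ=119.5° here. β=18.2, B=91.4. 13·(0.1991 − sin(2π·0.1991)/(2π)) = 0.6244 → s = 0.6244

0.6244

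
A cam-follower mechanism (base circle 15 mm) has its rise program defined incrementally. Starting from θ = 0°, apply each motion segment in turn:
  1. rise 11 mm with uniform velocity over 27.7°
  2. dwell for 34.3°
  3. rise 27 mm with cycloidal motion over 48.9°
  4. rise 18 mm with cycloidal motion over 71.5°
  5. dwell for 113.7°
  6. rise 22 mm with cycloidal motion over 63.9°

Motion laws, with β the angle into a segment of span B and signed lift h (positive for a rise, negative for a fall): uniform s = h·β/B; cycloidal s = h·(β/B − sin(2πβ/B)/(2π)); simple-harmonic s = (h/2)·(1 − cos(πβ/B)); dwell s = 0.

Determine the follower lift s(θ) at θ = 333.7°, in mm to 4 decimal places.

seg 1 [0°–27.7°] uniform, h=11: full span → s += 11 → s = 11.0000
seg 2 [27.7°–62°] dwell: s stays 11.0000
seg 3 [62°–110.9°] cycloidal, h=27: full span → s += 27 → s = 38.0000
seg 4 [110.9°–182.4°] cycloidal, h=18: full span → s += 18 → s = 56.0000
seg 5 [182.4°–296.1°] dwell: s stays 56.0000
seg 6 [296.1°–360°] cycloidal, h=22: θ=333.7° here. β=37.6, B=63.9. 22·(0.5884 − sin(2π·0.5884)/(2π)) = 14.7919 → s = 70.7919

70.7919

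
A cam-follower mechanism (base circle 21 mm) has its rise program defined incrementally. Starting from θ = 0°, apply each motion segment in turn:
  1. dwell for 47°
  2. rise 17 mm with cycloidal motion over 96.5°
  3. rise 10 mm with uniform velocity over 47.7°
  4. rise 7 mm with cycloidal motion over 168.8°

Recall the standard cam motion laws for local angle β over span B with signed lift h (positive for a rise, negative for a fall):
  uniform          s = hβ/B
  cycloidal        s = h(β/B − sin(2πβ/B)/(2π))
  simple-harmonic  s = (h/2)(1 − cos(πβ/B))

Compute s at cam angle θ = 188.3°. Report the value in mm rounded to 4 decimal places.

seg 1 [0°–47°] dwell: s stays 0.0000
seg 2 [47°–143.5°] cycloidal, h=17: full span → s += 17 → s = 17.0000
seg 3 [143.5°–191.2°] uniform, h=10: θ=188.3° here. β=44.8, B=47.7. 10·44.8/47.7 = 9.3920 → s = 26.3920

26.3920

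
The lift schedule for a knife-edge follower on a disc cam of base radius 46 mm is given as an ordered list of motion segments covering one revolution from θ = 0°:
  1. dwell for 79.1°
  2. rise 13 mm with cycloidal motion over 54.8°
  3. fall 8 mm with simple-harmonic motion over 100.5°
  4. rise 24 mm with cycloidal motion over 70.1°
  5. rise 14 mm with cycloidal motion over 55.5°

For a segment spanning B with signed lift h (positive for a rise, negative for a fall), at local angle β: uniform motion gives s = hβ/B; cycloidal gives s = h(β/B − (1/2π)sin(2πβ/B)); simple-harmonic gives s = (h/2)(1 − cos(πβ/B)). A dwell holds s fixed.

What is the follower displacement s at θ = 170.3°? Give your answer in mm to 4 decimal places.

seg 1 [0°–79.1°] dwell: s stays 0.0000
seg 2 [79.1°–133.9°] cycloidal, h=13: full span → s += 13 → s = 13.0000
seg 3 [133.9°–234.4°] simple-harmonic, h=-8: θ=170.3° here. β=36.4, B=100.5. -8/2·(1 − cos(π·0.3622)) = -2.3218 → s = 10.6782

10.6782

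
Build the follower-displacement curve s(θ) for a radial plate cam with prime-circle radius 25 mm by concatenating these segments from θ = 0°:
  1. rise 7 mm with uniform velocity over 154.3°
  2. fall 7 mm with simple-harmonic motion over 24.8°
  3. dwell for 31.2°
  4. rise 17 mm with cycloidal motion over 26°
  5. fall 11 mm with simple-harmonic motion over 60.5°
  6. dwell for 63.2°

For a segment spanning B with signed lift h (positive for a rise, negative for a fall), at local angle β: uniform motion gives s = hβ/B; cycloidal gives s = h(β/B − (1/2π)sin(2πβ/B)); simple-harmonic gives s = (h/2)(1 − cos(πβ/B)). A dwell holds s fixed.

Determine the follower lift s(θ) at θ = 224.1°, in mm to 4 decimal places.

seg 1 [0°–154.3°] uniform, h=7: full span → s += 7 → s = 7.0000
seg 2 [154.3°–179.1°] simple-harmonic, h=-7: full span → s += -7 → s = 0.0000
seg 3 [179.1°–210.3°] dwell: s stays 0.0000
seg 4 [210.3°–236.3°] cycloidal, h=17: θ=224.1° here. β=13.8, B=26. 17·(0.5308 − sin(2π·0.5308)/(2π)) = 9.5429 → s = 9.5429

9.5429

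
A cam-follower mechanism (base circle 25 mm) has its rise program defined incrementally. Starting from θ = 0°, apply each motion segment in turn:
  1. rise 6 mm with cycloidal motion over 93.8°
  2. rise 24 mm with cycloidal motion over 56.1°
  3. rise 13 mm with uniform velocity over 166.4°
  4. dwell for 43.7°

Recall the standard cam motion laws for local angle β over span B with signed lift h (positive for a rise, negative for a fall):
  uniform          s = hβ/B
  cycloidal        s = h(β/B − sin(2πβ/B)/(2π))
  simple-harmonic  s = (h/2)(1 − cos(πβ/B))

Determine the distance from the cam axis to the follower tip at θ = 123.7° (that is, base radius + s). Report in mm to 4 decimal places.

seg 1 [0°–93.8°] cycloidal, h=6: full span → s += 6 → s = 6.0000
seg 2 [93.8°–149.9°] cycloidal, h=24: θ=123.7° here. β=29.9, B=56.1. 24·(0.5330 − sin(2π·0.5330)/(2π)) = 13.5772 → s = 19.5772
radial distance = base radius + s = 25 + 19.5772 = 44.5772

44.5772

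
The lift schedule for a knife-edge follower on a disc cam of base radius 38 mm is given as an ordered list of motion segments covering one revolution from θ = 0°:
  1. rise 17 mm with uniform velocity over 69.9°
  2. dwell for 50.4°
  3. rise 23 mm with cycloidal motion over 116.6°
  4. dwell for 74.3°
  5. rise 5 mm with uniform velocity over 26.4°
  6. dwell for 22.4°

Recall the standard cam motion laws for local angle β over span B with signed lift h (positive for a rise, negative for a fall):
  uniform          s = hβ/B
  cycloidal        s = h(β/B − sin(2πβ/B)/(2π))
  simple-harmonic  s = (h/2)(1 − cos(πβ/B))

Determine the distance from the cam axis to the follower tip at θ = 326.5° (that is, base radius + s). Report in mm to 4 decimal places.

seg 1 [0°–69.9°] uniform, h=17: full span → s += 17 → s = 17.0000
seg 2 [69.9°–120.3°] dwell: s stays 17.0000
seg 3 [120.3°–236.9°] cycloidal, h=23: full span → s += 23 → s = 40.0000
seg 4 [236.9°–311.2°] dwell: s stays 40.0000
seg 5 [311.2°–337.6°] uniform, h=5: θ=326.5° here. β=15.3, B=26.4. 5·15.3/26.4 = 2.8977 → s = 42.8977
radial distance = base radius + s = 38 + 42.8977 = 80.8977

80.8977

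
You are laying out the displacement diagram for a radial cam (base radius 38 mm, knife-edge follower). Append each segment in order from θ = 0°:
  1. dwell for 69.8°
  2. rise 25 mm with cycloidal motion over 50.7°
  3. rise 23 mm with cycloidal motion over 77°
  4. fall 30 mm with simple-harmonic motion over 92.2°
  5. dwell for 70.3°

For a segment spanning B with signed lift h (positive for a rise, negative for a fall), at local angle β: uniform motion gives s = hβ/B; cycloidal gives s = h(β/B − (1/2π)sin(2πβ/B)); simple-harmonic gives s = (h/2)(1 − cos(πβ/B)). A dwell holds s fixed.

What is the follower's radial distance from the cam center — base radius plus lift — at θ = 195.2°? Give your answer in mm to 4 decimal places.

seg 1 [0°–69.8°] dwell: s stays 0.0000
seg 2 [69.8°–120.5°] cycloidal, h=25: full span → s += 25 → s = 25.0000
seg 3 [120.5°–197.5°] cycloidal, h=23: θ=195.2° here. β=74.7, B=77. 23·(0.9701 − sin(2π·0.9701)/(2π)) = 22.9960 → s = 47.9960
radial distance = base radius + s = 38 + 47.9960 = 85.9960

85.9960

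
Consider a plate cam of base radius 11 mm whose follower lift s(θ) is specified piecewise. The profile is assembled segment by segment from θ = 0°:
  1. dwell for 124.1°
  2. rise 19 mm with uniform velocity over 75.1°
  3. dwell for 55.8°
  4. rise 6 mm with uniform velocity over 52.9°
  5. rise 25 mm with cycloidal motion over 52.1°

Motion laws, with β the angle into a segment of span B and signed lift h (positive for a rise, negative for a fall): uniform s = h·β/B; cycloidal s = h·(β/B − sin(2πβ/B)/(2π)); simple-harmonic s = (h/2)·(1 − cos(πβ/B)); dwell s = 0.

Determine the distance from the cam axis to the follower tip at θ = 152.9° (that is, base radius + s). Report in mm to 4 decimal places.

seg 1 [0°–124.1°] dwell: s stays 0.0000
seg 2 [124.1°–199.2°] uniform, h=19: θ=152.9° here. β=28.8, B=75.1. 19·28.8/75.1 = 7.2863 → s = 7.2863
radial distance = base radius + s = 11 + 7.2863 = 18.2863

18.2863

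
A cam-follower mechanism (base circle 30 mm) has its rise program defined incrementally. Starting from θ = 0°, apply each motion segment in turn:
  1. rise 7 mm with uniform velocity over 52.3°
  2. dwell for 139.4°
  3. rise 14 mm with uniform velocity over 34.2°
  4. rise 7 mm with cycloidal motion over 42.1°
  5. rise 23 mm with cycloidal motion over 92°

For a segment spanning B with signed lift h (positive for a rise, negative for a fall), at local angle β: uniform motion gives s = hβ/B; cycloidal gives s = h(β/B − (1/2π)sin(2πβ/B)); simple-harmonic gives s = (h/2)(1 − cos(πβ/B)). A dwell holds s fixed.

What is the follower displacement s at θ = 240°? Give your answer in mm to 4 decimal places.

seg 1 [0°–52.3°] uniform, h=7: full span → s += 7 → s = 7.0000
seg 2 [52.3°–191.7°] dwell: s stays 7.0000
seg 3 [191.7°–225.9°] uniform, h=14: full span → s += 14 → s = 21.0000
seg 4 [225.9°–268°] cycloidal, h=7: θ=240° here. β=14.1, B=42.1. 7·(0.3349 − sin(2π·0.3349)/(2π)) = 1.3852 → s = 22.3852

22.3852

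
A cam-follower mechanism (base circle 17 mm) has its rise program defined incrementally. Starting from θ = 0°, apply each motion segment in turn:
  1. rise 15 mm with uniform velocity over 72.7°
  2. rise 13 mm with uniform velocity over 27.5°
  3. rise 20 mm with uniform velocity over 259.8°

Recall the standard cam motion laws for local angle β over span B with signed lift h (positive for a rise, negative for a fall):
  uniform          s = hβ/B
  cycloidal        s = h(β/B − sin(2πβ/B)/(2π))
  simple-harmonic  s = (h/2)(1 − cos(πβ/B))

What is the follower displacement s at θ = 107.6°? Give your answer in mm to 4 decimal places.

seg 1 [0°–72.7°] uniform, h=15: full span → s += 15 → s = 15.0000
seg 2 [72.7°–100.2°] uniform, h=13: full span → s += 13 → s = 28.0000
seg 3 [100.2°–360°] uniform, h=20: θ=107.6° here. β=7.4, B=259.8. 20·7.4/259.8 = 0.5697 → s = 28.5697

28.5697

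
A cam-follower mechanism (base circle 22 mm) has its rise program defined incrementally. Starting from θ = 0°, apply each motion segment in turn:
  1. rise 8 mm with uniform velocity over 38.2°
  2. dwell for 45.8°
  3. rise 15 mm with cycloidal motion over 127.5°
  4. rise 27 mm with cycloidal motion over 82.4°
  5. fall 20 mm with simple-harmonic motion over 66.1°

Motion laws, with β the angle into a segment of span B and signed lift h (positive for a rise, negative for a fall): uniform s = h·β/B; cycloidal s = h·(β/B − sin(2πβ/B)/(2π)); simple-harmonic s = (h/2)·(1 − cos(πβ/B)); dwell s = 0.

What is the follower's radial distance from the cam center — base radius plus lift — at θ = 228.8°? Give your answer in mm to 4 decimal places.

seg 1 [0°–38.2°] uniform, h=8: full span → s += 8 → s = 8.0000
seg 2 [38.2°–84°] dwell: s stays 8.0000
seg 3 [84°–211.5°] cycloidal, h=15: full span → s += 15 → s = 23.0000
seg 4 [211.5°–293.9°] cycloidal, h=27: θ=228.8° here. β=17.3, B=82.4. 27·(0.2100 − sin(2π·0.2100)/(2π)) = 1.5068 → s = 24.5068
radial distance = base radius + s = 22 + 24.5068 = 46.5068

46.5068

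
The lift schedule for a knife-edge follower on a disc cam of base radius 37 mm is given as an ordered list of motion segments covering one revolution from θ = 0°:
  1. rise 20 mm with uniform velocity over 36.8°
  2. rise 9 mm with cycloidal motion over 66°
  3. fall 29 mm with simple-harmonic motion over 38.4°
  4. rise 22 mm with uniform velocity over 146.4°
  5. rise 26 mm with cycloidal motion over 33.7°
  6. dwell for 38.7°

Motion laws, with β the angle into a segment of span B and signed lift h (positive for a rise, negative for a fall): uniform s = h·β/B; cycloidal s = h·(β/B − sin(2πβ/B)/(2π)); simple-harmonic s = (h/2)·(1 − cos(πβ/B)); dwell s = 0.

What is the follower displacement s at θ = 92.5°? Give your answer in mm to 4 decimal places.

seg 1 [0°–36.8°] uniform, h=20: full span → s += 20 → s = 20.0000
seg 2 [36.8°–102.8°] cycloidal, h=9: θ=92.5° here. β=55.7, B=66. 9·(0.8439 − sin(2π·0.8439)/(2π)) = 8.7855 → s = 28.7855

28.7855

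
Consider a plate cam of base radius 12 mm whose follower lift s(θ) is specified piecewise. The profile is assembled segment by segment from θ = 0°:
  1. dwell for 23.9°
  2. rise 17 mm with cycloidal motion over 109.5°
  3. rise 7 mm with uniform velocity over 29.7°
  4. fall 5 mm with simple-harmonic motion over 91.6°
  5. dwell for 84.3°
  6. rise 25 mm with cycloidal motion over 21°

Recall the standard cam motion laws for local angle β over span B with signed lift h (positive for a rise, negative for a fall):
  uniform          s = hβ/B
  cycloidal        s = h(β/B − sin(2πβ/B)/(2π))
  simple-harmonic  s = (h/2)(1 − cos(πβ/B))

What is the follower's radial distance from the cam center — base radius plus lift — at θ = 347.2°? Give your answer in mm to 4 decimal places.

seg 1 [0°–23.9°] dwell: s stays 0.0000
seg 2 [23.9°–133.4°] cycloidal, h=17: full span → s += 17 → s = 17.0000
seg 3 [133.4°–163.1°] uniform, h=7: full span → s += 7 → s = 24.0000
seg 4 [163.1°–254.7°] simple-harmonic, h=-5: full span → s += -5 → s = 19.0000
seg 5 [254.7°–339°] dwell: s stays 19.0000
seg 6 [339°–360°] cycloidal, h=25: θ=347.2° here. β=8.2, B=21. 25·(0.3905 − sin(2π·0.3905)/(2π)) = 7.2349 → s = 26.2349
radial distance = base radius + s = 12 + 26.2349 = 38.2349

38.2349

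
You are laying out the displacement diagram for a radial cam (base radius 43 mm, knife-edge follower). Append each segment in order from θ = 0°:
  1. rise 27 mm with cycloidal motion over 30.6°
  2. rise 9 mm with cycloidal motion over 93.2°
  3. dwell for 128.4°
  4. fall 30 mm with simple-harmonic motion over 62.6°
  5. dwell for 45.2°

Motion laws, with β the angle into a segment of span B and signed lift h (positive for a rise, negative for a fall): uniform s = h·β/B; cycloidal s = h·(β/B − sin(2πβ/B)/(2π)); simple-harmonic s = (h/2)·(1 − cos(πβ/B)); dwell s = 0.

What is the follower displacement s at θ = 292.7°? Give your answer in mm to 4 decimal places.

seg 1 [0°–30.6°] cycloidal, h=27: full span → s += 27 → s = 27.0000
seg 2 [30.6°–123.8°] cycloidal, h=9: full span → s += 9 → s = 36.0000
seg 3 [123.8°–252.2°] dwell: s stays 36.0000
seg 4 [252.2°–314.8°] simple-harmonic, h=-30: θ=292.7° here. β=40.5, B=62.6. -30/2·(1 − cos(π·0.6470)) = -21.6821 → s = 14.3179

14.3179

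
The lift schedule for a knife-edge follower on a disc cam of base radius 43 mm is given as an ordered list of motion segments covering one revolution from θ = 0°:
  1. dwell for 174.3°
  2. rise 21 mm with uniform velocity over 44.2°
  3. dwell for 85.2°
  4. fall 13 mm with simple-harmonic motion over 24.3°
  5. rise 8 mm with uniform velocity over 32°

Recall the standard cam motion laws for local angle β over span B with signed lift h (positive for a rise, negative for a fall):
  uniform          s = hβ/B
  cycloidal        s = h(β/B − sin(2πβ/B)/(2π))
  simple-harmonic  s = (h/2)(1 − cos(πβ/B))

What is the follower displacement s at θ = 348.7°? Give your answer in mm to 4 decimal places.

seg 1 [0°–174.3°] dwell: s stays 0.0000
seg 2 [174.3°–218.5°] uniform, h=21: full span → s += 21 → s = 21.0000
seg 3 [218.5°–303.7°] dwell: s stays 21.0000
seg 4 [303.7°–328°] simple-harmonic, h=-13: full span → s += -13 → s = 8.0000
seg 5 [328°–360°] uniform, h=8: θ=348.7° here. β=20.7, B=32. 8·20.7/32 = 5.1750 → s = 13.1750

13.1750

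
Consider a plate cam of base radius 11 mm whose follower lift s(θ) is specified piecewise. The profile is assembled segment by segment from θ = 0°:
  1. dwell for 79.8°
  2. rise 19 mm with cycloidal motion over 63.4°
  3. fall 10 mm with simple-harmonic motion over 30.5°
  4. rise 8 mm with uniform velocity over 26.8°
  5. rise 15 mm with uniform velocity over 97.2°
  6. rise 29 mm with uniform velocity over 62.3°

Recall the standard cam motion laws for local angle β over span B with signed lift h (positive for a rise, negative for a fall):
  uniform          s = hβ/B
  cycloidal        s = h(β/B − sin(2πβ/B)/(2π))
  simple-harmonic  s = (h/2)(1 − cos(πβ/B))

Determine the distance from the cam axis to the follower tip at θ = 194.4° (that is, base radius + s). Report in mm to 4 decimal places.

seg 1 [0°–79.8°] dwell: s stays 0.0000
seg 2 [79.8°–143.2°] cycloidal, h=19: full span → s += 19 → s = 19.0000
seg 3 [143.2°–173.7°] simple-harmonic, h=-10: full span → s += -10 → s = 9.0000
seg 4 [173.7°–200.5°] uniform, h=8: θ=194.4° here. β=20.7, B=26.8. 8·20.7/26.8 = 6.1791 → s = 15.1791
radial distance = base radius + s = 11 + 15.1791 = 26.1791

26.1791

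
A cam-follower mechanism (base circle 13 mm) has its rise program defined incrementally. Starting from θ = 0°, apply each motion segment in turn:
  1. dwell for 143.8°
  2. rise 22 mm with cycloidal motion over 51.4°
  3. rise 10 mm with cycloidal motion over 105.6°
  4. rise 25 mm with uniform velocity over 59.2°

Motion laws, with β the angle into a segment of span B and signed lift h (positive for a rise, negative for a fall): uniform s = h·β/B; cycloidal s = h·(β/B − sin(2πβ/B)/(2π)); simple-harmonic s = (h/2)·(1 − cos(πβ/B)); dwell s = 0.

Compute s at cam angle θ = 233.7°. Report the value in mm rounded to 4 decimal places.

seg 1 [0°–143.8°] dwell: s stays 0.0000
seg 2 [143.8°–195.2°] cycloidal, h=22: full span → s += 22 → s = 22.0000
seg 3 [195.2°–300.8°] cycloidal, h=10: θ=233.7° here. β=38.5, B=105.6. 10·(0.3646 − sin(2π·0.3646)/(2π)) = 2.4492 → s = 24.4492

24.4492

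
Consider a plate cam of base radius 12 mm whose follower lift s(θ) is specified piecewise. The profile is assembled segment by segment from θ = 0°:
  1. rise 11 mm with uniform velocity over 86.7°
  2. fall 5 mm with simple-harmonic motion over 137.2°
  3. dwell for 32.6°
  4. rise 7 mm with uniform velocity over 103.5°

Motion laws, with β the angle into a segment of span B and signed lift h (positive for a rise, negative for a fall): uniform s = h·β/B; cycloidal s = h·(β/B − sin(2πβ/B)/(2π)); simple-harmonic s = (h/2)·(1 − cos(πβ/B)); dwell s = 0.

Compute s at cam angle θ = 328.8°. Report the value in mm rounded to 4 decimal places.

seg 1 [0°–86.7°] uniform, h=11: full span → s += 11 → s = 11.0000
seg 2 [86.7°–223.9°] simple-harmonic, h=-5: full span → s += -5 → s = 6.0000
seg 3 [223.9°–256.5°] dwell: s stays 6.0000
seg 4 [256.5°–360°] uniform, h=7: θ=328.8° here. β=72.3, B=103.5. 7·72.3/103.5 = 4.8899 → s = 10.8899

10.8899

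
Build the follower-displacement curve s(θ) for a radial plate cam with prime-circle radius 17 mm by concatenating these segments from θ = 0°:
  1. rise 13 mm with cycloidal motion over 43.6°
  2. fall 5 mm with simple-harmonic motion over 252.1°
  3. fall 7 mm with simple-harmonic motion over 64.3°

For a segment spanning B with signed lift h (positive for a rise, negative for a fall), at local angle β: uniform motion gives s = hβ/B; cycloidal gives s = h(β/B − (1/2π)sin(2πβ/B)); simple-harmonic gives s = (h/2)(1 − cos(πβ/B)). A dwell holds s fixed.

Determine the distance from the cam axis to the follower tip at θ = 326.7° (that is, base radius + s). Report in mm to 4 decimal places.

seg 1 [0°–43.6°] cycloidal, h=13: full span → s += 13 → s = 13.0000
seg 2 [43.6°–295.7°] simple-harmonic, h=-5: full span → s += -5 → s = 8.0000
seg 3 [295.7°–360°] simple-harmonic, h=-7: θ=326.7° here. β=31, B=64.3. -7/2·(1 − cos(π·0.4821)) = -3.3034 → s = 4.6966
radial distance = base radius + s = 17 + 4.6966 = 21.6966

21.6966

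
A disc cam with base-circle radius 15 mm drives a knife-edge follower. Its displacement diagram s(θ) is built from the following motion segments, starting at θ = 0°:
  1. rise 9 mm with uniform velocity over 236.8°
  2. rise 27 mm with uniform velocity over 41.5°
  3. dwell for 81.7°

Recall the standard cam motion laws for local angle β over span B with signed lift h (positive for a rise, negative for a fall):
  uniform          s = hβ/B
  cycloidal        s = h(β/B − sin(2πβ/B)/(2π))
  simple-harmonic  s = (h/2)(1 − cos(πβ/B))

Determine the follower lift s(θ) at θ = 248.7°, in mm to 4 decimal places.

seg 1 [0°–236.8°] uniform, h=9: full span → s += 9 → s = 9.0000
seg 2 [236.8°–278.3°] uniform, h=27: θ=248.7° here. β=11.9, B=41.5. 27·11.9/41.5 = 7.7422 → s = 16.7422

16.7422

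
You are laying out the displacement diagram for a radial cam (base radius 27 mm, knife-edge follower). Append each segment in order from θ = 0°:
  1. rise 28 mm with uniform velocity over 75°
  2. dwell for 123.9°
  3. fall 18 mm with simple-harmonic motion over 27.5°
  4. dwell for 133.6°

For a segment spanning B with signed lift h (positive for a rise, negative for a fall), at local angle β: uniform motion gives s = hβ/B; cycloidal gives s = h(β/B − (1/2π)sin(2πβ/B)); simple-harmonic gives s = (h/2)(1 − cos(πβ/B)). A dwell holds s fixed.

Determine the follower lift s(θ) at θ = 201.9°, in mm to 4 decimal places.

seg 1 [0°–75°] uniform, h=28: full span → s += 28 → s = 28.0000
seg 2 [75°–198.9°] dwell: s stays 28.0000
seg 3 [198.9°–226.4°] simple-harmonic, h=-18: θ=201.9° here. β=3, B=27.5. -18/2·(1 − cos(π·0.1091)) = -0.5234 → s = 27.4766

27.4766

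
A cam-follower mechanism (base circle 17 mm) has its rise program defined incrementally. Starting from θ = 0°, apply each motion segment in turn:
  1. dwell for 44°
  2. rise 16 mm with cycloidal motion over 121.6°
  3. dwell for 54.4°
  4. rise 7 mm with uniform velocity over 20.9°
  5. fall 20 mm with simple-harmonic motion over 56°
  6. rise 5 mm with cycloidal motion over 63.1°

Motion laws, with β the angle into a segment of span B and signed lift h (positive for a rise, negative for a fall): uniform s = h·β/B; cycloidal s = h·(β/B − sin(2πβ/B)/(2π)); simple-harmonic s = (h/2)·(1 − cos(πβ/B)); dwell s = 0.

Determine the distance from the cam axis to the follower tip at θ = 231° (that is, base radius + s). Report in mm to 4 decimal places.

seg 1 [0°–44°] dwell: s stays 0.0000
seg 2 [44°–165.6°] cycloidal, h=16: full span → s += 16 → s = 16.0000
seg 3 [165.6°–220°] dwell: s stays 16.0000
seg 4 [220°–240.9°] uniform, h=7: θ=231° here. β=11, B=20.9. 7·11/20.9 = 3.6842 → s = 19.6842
radial distance = base radius + s = 17 + 19.6842 = 36.6842

36.6842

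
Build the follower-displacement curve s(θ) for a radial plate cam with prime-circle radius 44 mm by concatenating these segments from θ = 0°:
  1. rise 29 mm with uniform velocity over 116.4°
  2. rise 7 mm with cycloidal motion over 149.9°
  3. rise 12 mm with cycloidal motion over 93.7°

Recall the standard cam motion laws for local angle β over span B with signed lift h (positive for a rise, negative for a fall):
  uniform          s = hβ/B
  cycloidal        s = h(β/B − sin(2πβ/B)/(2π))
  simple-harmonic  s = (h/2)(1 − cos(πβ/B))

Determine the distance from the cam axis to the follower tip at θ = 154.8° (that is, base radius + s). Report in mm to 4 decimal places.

seg 1 [0°–116.4°] uniform, h=29: full span → s += 29 → s = 29.0000
seg 2 [116.4°–266.3°] cycloidal, h=7: θ=154.8° here. β=38.4, B=149.9. 7·(0.2562 − sin(2π·0.2562)/(2π)) = 0.6799 → s = 29.6799
radial distance = base radius + s = 44 + 29.6799 = 73.6799

73.6799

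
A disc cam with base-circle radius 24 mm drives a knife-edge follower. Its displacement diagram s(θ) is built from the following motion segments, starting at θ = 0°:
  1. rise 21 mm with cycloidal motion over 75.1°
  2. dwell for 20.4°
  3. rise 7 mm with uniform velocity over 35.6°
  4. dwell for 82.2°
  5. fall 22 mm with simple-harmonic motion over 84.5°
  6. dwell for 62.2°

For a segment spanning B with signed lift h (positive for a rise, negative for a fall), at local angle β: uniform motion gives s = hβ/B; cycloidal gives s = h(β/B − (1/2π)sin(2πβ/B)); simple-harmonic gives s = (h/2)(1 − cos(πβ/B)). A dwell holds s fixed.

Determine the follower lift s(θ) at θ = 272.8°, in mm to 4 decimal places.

seg 1 [0°–75.1°] cycloidal, h=21: full span → s += 21 → s = 21.0000
seg 2 [75.1°–95.5°] dwell: s stays 21.0000
seg 3 [95.5°–131.1°] uniform, h=7: full span → s += 7 → s = 28.0000
seg 4 [131.1°–213.3°] dwell: s stays 28.0000
seg 5 [213.3°–297.8°] simple-harmonic, h=-22: θ=272.8° here. β=59.5, B=84.5. -22/2·(1 − cos(π·0.7041)) = -17.5809 → s = 10.4191

10.4191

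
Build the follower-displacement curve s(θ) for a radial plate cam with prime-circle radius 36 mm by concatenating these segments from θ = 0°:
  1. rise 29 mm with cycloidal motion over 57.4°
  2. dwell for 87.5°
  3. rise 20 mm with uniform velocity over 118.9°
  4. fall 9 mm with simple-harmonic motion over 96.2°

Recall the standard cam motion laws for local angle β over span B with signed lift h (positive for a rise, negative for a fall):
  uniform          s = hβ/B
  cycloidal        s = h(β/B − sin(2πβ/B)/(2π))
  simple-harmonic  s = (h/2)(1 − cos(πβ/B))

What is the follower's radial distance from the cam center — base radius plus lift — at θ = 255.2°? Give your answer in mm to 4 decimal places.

seg 1 [0°–57.4°] cycloidal, h=29: full span → s += 29 → s = 29.0000
seg 2 [57.4°–144.9°] dwell: s stays 29.0000
seg 3 [144.9°–263.8°] uniform, h=20: θ=255.2° here. β=110.3, B=118.9. 20·110.3/118.9 = 18.5534 → s = 47.5534
radial distance = base radius + s = 36 + 47.5534 = 83.5534

83.5534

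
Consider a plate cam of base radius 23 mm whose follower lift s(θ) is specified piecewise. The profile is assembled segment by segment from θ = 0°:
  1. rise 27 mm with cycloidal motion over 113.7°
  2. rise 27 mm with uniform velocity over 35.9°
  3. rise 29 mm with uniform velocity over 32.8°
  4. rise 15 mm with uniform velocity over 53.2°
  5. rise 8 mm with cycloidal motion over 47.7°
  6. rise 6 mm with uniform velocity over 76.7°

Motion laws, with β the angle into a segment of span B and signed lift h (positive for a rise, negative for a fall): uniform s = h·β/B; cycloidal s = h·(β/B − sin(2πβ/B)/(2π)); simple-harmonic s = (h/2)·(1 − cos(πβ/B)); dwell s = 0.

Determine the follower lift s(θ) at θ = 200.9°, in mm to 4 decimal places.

seg 1 [0°–113.7°] cycloidal, h=27: full span → s += 27 → s = 27.0000
seg 2 [113.7°–149.6°] uniform, h=27: full span → s += 27 → s = 54.0000
seg 3 [149.6°–182.4°] uniform, h=29: full span → s += 29 → s = 83.0000
seg 4 [182.4°–235.6°] uniform, h=15: θ=200.9° here. β=18.5, B=53.2. 15·18.5/53.2 = 5.2162 → s = 88.2162

88.2162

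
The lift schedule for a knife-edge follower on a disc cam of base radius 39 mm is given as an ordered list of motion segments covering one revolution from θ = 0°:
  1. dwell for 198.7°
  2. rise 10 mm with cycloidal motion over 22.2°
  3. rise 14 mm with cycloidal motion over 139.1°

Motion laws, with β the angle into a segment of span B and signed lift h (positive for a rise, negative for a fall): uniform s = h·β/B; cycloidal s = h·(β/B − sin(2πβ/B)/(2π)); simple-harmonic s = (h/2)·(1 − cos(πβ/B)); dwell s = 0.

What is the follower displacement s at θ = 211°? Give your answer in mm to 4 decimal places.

seg 1 [0°–198.7°] dwell: s stays 0.0000
seg 2 [198.7°–220.9°] cycloidal, h=10: θ=211° here. β=12.3, B=22.2. 10·(0.5541 − sin(2π·0.5541)/(2π)) = 6.0707 → s = 6.0707

6.0707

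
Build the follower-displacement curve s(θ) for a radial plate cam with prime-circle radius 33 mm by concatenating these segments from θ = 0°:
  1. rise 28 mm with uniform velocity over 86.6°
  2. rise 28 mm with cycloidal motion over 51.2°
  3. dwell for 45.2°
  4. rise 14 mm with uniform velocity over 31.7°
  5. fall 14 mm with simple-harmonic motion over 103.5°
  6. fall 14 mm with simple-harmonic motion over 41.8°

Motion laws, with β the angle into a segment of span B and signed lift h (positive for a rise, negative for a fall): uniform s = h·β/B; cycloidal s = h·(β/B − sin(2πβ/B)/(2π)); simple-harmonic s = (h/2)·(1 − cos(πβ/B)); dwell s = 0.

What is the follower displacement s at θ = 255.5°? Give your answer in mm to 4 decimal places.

seg 1 [0°–86.6°] uniform, h=28: full span → s += 28 → s = 28.0000
seg 2 [86.6°–137.8°] cycloidal, h=28: full span → s += 28 → s = 56.0000
seg 3 [137.8°–183°] dwell: s stays 56.0000
seg 4 [183°–214.7°] uniform, h=14: full span → s += 14 → s = 70.0000
seg 5 [214.7°–318.2°] simple-harmonic, h=-14: θ=255.5° here. β=40.8, B=103.5. -14/2·(1 − cos(π·0.3942)) = -4.7160 → s = 65.2840

65.2840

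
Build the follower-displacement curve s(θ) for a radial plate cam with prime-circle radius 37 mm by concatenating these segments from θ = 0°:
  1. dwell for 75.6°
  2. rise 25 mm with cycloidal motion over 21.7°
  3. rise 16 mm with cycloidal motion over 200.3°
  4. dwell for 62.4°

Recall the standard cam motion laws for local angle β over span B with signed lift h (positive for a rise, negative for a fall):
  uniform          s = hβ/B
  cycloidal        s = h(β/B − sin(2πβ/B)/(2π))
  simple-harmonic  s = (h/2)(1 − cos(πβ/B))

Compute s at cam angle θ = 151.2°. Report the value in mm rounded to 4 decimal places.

seg 1 [0°–75.6°] dwell: s stays 0.0000
seg 2 [75.6°–97.3°] cycloidal, h=25: full span → s += 25 → s = 25.0000
seg 3 [97.3°–297.6°] cycloidal, h=16: θ=151.2° here. β=53.9, B=200.3. 16·(0.2691 − sin(2π·0.2691)/(2π)) = 1.7774 → s = 26.7774

26.7774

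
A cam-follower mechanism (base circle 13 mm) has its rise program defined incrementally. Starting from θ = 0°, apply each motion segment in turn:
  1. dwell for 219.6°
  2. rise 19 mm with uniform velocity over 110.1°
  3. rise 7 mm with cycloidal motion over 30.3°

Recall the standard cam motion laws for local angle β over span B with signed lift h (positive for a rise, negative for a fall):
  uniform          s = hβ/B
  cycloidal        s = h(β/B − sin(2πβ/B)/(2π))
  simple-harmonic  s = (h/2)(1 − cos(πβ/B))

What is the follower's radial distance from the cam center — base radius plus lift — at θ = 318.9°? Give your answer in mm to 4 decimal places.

seg 1 [0°–219.6°] dwell: s stays 0.0000
seg 2 [219.6°–329.7°] uniform, h=19: θ=318.9° here. β=99.3, B=110.1. 19·99.3/110.1 = 17.1362 → s = 17.1362
radial distance = base radius + s = 13 + 17.1362 = 30.1362

30.1362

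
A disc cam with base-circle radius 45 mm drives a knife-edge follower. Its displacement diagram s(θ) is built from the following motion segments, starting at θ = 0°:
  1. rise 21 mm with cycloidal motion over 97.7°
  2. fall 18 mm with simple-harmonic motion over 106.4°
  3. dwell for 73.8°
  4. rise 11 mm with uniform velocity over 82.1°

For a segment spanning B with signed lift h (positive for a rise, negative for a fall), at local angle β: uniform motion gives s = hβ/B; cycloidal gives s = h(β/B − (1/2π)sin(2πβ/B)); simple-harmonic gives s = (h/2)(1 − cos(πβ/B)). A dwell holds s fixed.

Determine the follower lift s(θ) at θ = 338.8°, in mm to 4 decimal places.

seg 1 [0°–97.7°] cycloidal, h=21: full span → s += 21 → s = 21.0000
seg 2 [97.7°–204.1°] simple-harmonic, h=-18: full span → s += -18 → s = 3.0000
seg 3 [204.1°–277.9°] dwell: s stays 3.0000
seg 4 [277.9°–360°] uniform, h=11: θ=338.8° here. β=60.9, B=82.1. 11·60.9/82.1 = 8.1596 → s = 11.1596

11.1596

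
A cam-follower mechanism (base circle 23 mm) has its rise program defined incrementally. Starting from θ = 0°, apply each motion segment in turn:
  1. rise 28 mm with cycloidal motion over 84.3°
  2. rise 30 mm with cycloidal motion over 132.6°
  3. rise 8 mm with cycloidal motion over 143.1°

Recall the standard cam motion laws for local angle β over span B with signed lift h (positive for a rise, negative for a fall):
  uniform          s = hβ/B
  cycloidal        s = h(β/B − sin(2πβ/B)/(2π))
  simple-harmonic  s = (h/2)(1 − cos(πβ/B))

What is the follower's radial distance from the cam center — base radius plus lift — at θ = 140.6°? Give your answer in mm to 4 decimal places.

seg 1 [0°–84.3°] cycloidal, h=28: full span → s += 28 → s = 28.0000
seg 2 [84.3°–216.9°] cycloidal, h=30: θ=140.6° here. β=56.3, B=132.6. 30·(0.4246 − sin(2π·0.4246)/(2π)) = 10.5588 → s = 38.5588
radial distance = base radius + s = 23 + 38.5588 = 61.5588

61.5588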